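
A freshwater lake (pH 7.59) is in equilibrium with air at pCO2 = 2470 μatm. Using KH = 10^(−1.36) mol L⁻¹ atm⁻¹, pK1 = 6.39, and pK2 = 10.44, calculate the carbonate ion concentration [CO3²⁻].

[CO2*] = KH · pCO2 = 10^(−1.36) × 2470×10^-6 = 1.078×10^-4 mol/L
α₀ = 1/(1 + K1/[H⁺] + K1K2/[H⁺]²) = 1/(1 + 10^+1.20 + 10^-1.65) = 0.05927
DIC = [CO2*]/α₀ = 1.078×10^-4 / 0.05927 = 1.819 mmol/L
[CO3²⁻] = α₂·DIC; α₂ = 0.001327, so [CO3²⁻] = 0.001327 × 1.819 = 0.00241 mmol/L = 2.41 μmol/L

[CO3²⁻] = 2.41 μmol/L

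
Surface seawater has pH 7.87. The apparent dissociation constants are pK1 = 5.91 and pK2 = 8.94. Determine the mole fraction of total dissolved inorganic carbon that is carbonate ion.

α₂ = 1 / (1 + [H⁺]/K2 + [H⁺]²/(K1K2)) = 1 / (1 + 10^+1.07 + 10^-0.89)
   = 1 / (1 + 11.749 + 0.12882) = 1/12.878 = 0.07765

α₂ = 0.0777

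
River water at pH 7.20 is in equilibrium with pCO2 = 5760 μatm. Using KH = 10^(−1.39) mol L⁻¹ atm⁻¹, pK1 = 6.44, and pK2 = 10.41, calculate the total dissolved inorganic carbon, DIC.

DIC = 1.59 mmol/L

[CO2*] = KH · pCO2 = 10^(−1.39) × 5760×10^-6 = 2.347×10^-4 mol/L
α₀ = 1/(1 + K1/[H⁺] + K1K2/[H⁺]²) = 1/(1 + 10^+0.76 + 10^-2.45) = 0.1480
DIC = [CO2*]/α₀ = 2.347×10^-4 / 0.1480 = 1.59 mmol/L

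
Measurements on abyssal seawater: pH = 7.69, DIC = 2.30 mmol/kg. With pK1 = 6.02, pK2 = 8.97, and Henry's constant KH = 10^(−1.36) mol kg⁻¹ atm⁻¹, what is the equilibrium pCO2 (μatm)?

pCO2 = 1050 μatm

α₀ = 1 / (1 + K1/[H⁺] + K1K2/[H⁺]²) = 1 / (1 + 10^+1.67 + 10^+0.39)
   = 1 / (1 + 46.774 + 2.4547) = 1/50.228 = 0.01991
[CO2*] = α₀ × DIC = 0.01991 × 2.30 = 0.04579 mmol/kg
pCO2 = [CO2*]/KH = 4.579×10^-5 / 4.365×10^-2 = 1050 μatm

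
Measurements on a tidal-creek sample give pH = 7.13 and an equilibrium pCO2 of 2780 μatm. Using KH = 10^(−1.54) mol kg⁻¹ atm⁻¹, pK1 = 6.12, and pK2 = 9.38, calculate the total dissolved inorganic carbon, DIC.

[CO2*] = KH · pCO2 = 10^(−1.54) × 2780×10^-6 = 8.018×10^-5 mol/kg
α₀ = 1/(1 + K1/[H⁺] + K1K2/[H⁺]²) = 1/(1 + 10^+1.01 + 10^-1.24) = 0.08857
DIC = [CO2*]/α₀ = 8.018×10^-5 / 0.08857 = 0.905 mmol/kg

DIC = 0.905 mmol/kg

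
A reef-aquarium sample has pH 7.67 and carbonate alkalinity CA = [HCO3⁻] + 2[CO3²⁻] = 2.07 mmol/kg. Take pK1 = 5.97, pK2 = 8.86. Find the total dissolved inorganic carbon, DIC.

DIC = 1.99 mmol/kg

CA = [HCO3⁻] + 2[CO3²⁻] = (α₁ + 2α₂)·DIC
At pH 7.67: [H⁺]/K1 = 10^-1.70 = 0.019953, K2/[H⁺] = 10^-1.19 = 0.064565
α₁ = 1/(1 + 0.019953 + 0.064565) = 1/1.0845 = 0.9221; α₂ = α₁·K2/[H⁺] = 0.05953
α₁ + 2α₂ = 1.0411
DIC = CA / (α₁ + 2α₂) = 2.07 / 1.0411 = 1.99 mmol/kg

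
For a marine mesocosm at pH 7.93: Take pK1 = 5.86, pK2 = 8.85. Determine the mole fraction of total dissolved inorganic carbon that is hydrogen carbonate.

α₁ = 1 / (1 + [H⁺]/K1 + K2/[H⁺]) = 1 / (1 + 10^-2.07 + 10^-0.92)
   = 1 / (1 + 0.0085114 + 0.12023) = 1/1.1287 = 0.8859

α₁ = 0.886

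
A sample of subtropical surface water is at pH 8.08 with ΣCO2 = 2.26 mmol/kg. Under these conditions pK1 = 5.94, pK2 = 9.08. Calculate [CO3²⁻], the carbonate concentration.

α₂ = 1 / (1 + [H⁺]/K2 + [H⁺]²/(K1K2)) = 1 / (1 + 10^+1.00 + 10^-1.14)
   = 1 / (1 + 10.000 + 0.072444) = 1/11.072 = 0.09031
[CO3²⁻] = α₂ × DIC = 0.09031 × 2.26 = 0.204 mmol/kg

[CO3²⁻] = 0.204 mmol/kg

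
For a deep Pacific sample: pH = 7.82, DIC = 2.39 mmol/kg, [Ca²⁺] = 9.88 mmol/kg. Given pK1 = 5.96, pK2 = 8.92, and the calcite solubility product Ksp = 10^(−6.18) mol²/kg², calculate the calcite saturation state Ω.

Ω = 2.60

α₂ = 1 / (1 + [H⁺]/K2 + [H⁺]²/(K1K2)) = 1 / (1 + 10^+1.10 + 10^-0.76)
   = 1 / (1 + 12.589 + 0.17378) = 1/13.763 = 0.07266
[CO3²⁻] = α₂ × DIC = 0.07266 × 2.39 = 0.1737 mmol/kg
Ksp = 10^(−6.18) = 6.607×10^-7
Ω = [Ca²⁺][CO3²⁻]/Ksp = (9.88×10^-3)(1.737×10^-4) / 6.607×10^-7 = 2.60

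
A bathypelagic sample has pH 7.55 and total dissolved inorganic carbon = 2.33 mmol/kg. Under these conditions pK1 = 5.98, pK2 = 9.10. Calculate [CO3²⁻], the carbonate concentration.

[CO3²⁻] = 0.0622 mmol/kg

α₂ = 1 / (1 + [H⁺]/K2 + [H⁺]²/(K1K2)) = 1 / (1 + 10^+1.55 + 10^-0.02)
   = 1 / (1 + 35.481 + 0.95499) = 1/37.436 = 0.02671
[CO3²⁻] = α₂ × DIC = 0.02671 × 2.33 = 0.0622 mmol/kg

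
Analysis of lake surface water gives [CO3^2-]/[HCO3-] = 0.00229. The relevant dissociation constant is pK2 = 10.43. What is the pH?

pH = 7.79

From K2 = [H⁺][CO3^2-]/[HCO3-]:  pH = pK2 + log₁₀([CO3^2-]/[HCO3-])
log₁₀(0.00229) = -2.640
pH = 10.43 + (-2.640) = 7.79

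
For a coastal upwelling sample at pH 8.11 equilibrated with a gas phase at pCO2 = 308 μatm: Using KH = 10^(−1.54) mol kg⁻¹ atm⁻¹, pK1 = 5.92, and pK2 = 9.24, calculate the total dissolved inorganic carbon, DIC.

[CO2*] = KH · pCO2 = 10^(−1.54) × 308×10^-6 = 8.883×10^-6 mol/kg
α₀ = 1/(1 + K1/[H⁺] + K1K2/[H⁺]²) = 1/(1 + 10^+2.19 + 10^+1.06) = 0.005975
DIC = [CO2*]/α₀ = 8.883×10^-6 / 0.005975 = 1.49 mmol/kg

DIC = 1.49 mmol/kg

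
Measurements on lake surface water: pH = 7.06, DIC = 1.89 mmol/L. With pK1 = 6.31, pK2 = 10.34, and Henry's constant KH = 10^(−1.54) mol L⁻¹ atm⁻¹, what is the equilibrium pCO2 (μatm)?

pCO2 = 9890 μatm

α₀ = 1 / (1 + K1/[H⁺] + K1K2/[H⁺]²) = 1 / (1 + 10^+0.75 + 10^-2.53)
   = 1 / (1 + 5.6234 + 0.0029512) = 1/6.6264 = 0.1509
[CO2*] = α₀ × DIC = 0.1509 × 1.89 = 0.2852 mmol/L
pCO2 = [CO2*]/KH = 2.852×10^-4 / 2.884×10^-2 = 9890 μatm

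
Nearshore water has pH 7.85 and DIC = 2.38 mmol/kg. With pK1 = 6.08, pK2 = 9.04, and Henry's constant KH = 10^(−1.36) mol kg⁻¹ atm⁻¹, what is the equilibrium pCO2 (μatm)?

α₀ = 1 / (1 + K1/[H⁺] + K1K2/[H⁺]²) = 1 / (1 + 10^+1.77 + 10^+0.58)
   = 1 / (1 + 58.884 + 3.8019) = 1/63.686 = 0.01570
[CO2*] = α₀ × DIC = 0.01570 × 2.38 = 0.03737 mmol/kg
pCO2 = [CO2*]/KH = 3.737×10^-5 / 4.365×10^-2 = 856 μatm

pCO2 = 856 μatm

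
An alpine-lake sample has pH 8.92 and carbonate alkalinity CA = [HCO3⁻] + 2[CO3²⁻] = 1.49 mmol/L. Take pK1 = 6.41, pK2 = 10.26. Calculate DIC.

CA = [HCO3⁻] + 2[CO3²⁻] = (α₁ + 2α₂)·DIC
At pH 8.92: [H⁺]/K1 = 10^-2.51 = 0.0030903, K2/[H⁺] = 10^-1.34 = 0.045709
α₁ = 1/(1 + 0.0030903 + 0.045709) = 1/1.0488 = 0.9535; α₂ = α₁·K2/[H⁺] = 0.04358
α₁ + 2α₂ = 1.0406
DIC = CA / (α₁ + 2α₂) = 1.49 / 1.0406 = 1.43 mmol/L

DIC = 1.43 mmol/L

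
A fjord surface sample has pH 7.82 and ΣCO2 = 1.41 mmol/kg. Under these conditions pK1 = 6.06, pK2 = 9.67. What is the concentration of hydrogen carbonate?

[HCO3⁻] = 1.37 mmol/kg

α₁ = 1 / (1 + [H⁺]/K1 + K2/[H⁺]) = 1 / (1 + 10^-1.76 + 10^-1.85)
   = 1 / (1 + 0.017378 + 0.014125) = 1/1.0315 = 0.9695
[HCO3⁻] = α₁ × DIC = 0.9695 × 1.41 = 1.37 mmol/kg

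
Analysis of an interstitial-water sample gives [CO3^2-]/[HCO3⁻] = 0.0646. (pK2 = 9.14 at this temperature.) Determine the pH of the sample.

pH = 7.95

From K2 = [H⁺][CO3^2-]/[HCO3⁻]:  pH = pK2 + log₁₀([CO3^2-]/[HCO3⁻])
log₁₀(0.0646) = -1.190
pH = 9.14 + (-1.190) = 7.95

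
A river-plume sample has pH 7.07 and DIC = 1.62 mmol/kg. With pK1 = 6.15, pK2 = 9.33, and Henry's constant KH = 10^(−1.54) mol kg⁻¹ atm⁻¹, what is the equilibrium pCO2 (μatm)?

α₀ = 1 / (1 + K1/[H⁺] + K1K2/[H⁺]²) = 1 / (1 + 10^+0.92 + 10^-1.34)
   = 1 / (1 + 8.3176 + 0.045709) = 1/9.3633 = 0.1068
[CO2*] = α₀ × DIC = 0.1068 × 1.62 = 0.1730 mmol/kg
pCO2 = [CO2*]/KH = 1.730×10^-4 / 2.884×10^-2 = 6000 μatm

pCO2 = 6000 μatm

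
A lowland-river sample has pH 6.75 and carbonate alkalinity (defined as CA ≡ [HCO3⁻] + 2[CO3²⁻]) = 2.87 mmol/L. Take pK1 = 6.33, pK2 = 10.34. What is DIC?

DIC = 3.96 mmol/L

CA = [HCO3⁻] + 2[CO3²⁻] = (α₁ + 2α₂)·DIC
At pH 6.75: [H⁺]/K1 = 10^-0.42 = 0.38019, K2/[H⁺] = 10^-3.59 = 0.00025704
α₁ = 1/(1 + 0.38019 + 0.00025704) = 1/1.3804 = 0.7244; α₂ = α₁·K2/[H⁺] = 0.0001862
α₁ + 2α₂ = 0.7248
DIC = CA / (α₁ + 2α₂) = 2.87 / 0.7248 = 3.96 mmol/L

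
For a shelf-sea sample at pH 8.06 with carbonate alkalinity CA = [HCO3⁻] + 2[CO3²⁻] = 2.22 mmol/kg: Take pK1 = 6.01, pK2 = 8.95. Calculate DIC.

CA = [HCO3⁻] + 2[CO3²⁻] = (α₁ + 2α₂)·DIC
At pH 8.06: [H⁺]/K1 = 10^-2.05 = 0.0089125, K2/[H⁺] = 10^-0.89 = 0.12882
α₁ = 1/(1 + 0.0089125 + 0.12882) = 1/1.1377 = 0.8789; α₂ = α₁·K2/[H⁺] = 0.1132
α₁ + 2α₂ = 1.1054
DIC = CA / (α₁ + 2α₂) = 2.22 / 1.1054 = 2.01 mmol/kg

DIC = 2.01 mmol/kg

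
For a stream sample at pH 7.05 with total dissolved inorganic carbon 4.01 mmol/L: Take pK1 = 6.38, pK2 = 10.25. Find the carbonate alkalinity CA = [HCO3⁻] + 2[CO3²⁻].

CA = 3.31 mmol/L

CA = [HCO3⁻] + 2[CO3²⁻] = (α₁ + 2α₂)·DIC
At pH 7.05: [H⁺]/K1 = 10^-0.67 = 0.21380, K2/[H⁺] = 10^-3.20 = 0.00063096
α₁ = 1/(1 + 0.21380 + 0.00063096) = 1/1.2144 = 0.8234; α₂ = α₁·K2/[H⁺] = 0.0005196
α₁ + 2α₂ = 0.8245
CA = 0.8245 × 4.01 = 3.31 mmol/L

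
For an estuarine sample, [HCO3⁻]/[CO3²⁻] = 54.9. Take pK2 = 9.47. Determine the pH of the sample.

From K2 = [H⁺][CO3²⁻]/[HCO3⁻]:  pH = pK2 − log₁₀([HCO3⁻]/[CO3²⁻])
log₁₀(54.9) = +1.740
pH = 9.47 − (+1.740) = 7.73

pH = 7.73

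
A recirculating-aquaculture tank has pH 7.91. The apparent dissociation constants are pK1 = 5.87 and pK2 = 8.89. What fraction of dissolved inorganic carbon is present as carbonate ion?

α₂ = 0.0940

α₂ = 1 / (1 + [H⁺]/K2 + [H⁺]²/(K1K2)) = 1 / (1 + 10^+0.98 + 10^-1.06)
   = 1 / (1 + 9.5499 + 0.087096) = 1/10.637 = 0.09401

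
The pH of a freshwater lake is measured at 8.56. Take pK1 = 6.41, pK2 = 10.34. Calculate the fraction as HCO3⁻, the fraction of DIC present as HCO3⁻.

α₁ = 1 / (1 + [H⁺]/K1 + K2/[H⁺]) = 1 / (1 + 10^-2.15 + 10^-1.78)
   = 1 / (1 + 0.0070795 + 0.016596) = 1/1.0237 = 0.9769

α₁ = 0.977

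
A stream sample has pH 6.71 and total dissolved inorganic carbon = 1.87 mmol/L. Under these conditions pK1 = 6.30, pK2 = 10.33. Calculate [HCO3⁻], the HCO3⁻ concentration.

α₁ = 1 / (1 + [H⁺]/K1 + K2/[H⁺]) = 1 / (1 + 10^-0.41 + 10^-3.62)
   = 1 / (1 + 0.38905 + 0.00023988) = 1/1.3893 = 0.7198
[HCO3⁻] = α₁ × DIC = 0.7198 × 1.87 = 1.35 mmol/L

[HCO3⁻] = 1.35 mmol/L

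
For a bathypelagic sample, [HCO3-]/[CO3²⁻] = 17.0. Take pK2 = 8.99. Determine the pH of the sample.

pH = 7.76

From K2 = [H⁺][CO3²⁻]/[HCO3-]:  pH = pK2 − log₁₀([HCO3-]/[CO3²⁻])
log₁₀(17.0) = +1.230
pH = 8.99 − (+1.230) = 7.76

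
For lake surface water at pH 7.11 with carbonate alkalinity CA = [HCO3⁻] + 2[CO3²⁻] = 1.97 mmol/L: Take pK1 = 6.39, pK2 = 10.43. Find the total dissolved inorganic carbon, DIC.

CA = [HCO3⁻] + 2[CO3²⁻] = (α₁ + 2α₂)·DIC
At pH 7.11: [H⁺]/K1 = 10^-0.72 = 0.19055, K2/[H⁺] = 10^-3.32 = 0.00047863
α₁ = 1/(1 + 0.19055 + 0.00047863) = 1/1.1910 = 0.8396; α₂ = α₁·K2/[H⁺] = 0.0004019
α₁ + 2α₂ = 0.8404
DIC = CA / (α₁ + 2α₂) = 1.97 / 0.8404 = 2.34 mmol/L

DIC = 2.34 mmol/L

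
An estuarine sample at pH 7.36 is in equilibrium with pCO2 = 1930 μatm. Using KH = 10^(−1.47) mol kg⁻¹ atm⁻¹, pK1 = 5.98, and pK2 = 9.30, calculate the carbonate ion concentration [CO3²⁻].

[CO3²⁻] = 18.0 μmol/kg

[CO2*] = KH · pCO2 = 10^(−1.47) × 1930×10^-6 = 6.540×10^-5 mol/kg
α₀ = 1/(1 + K1/[H⁺] + K1K2/[H⁺]²) = 1/(1 + 10^+1.38 + 10^-0.56) = 0.03958
DIC = [CO2*]/α₀ = 6.540×10^-5 / 0.03958 = 1.652 mmol/kg
[CO3²⁻] = α₂·DIC; α₂ = 0.01090, so [CO3²⁻] = 0.01090 × 1.652 = 0.0180 mmol/kg = 18.0 μmol/kg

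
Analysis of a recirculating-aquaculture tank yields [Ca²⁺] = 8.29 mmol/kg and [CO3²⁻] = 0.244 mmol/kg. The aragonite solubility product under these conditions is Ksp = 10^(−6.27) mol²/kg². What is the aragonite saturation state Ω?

Ω = 3.77

Ksp = 10^(−6.27) = 5.370×10^-7
Ω = [Ca²⁺][CO3²⁻]/Ksp = (8.29×10^-3)(0.244×10^-3) / 5.370×10^-7 = 3.77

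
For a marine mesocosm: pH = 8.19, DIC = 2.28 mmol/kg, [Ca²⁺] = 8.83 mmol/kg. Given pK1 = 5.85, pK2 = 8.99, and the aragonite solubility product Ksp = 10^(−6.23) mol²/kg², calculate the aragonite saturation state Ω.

α₂ = 1 / (1 + [H⁺]/K2 + [H⁺]²/(K1K2)) = 1 / (1 + 10^+0.80 + 10^-1.54)
   = 1 / (1 + 6.3096 + 0.028840) = 1/7.3384 = 0.1363
[CO3²⁻] = α₂ × DIC = 0.1363 × 2.28 = 0.3107 mmol/kg
Ksp = 10^(−6.23) = 5.888×10^-7
Ω = [Ca²⁺][CO3²⁻]/Ksp = (8.83×10^-3)(3.107×10^-4) / 5.888×10^-7 = 4.66

Ω = 4.66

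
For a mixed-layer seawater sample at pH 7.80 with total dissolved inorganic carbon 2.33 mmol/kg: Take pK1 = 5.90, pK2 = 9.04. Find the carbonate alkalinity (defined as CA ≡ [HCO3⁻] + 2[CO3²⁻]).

CA = 2.43 mmol/kg

CA = [HCO3⁻] + 2[CO3²⁻] = (α₁ + 2α₂)·DIC
At pH 7.80: [H⁺]/K1 = 10^-1.90 = 0.012589, K2/[H⁺] = 10^-1.24 = 0.057544
α₁ = 1/(1 + 0.012589 + 0.057544) = 1/1.0701 = 0.9345; α₂ = α₁·K2/[H⁺] = 0.05377
α₁ + 2α₂ = 1.0420
CA = 1.0420 × 2.33 = 2.43 mmol/kg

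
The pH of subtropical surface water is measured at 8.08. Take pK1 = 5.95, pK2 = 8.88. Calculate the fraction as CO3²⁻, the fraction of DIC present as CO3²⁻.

α₂ = 0.136

α₂ = 1 / (1 + [H⁺]/K2 + [H⁺]²/(K1K2)) = 1 / (1 + 10^+0.80 + 10^-1.33)
   = 1 / (1 + 6.3096 + 0.046774) = 1/7.3563 = 0.1359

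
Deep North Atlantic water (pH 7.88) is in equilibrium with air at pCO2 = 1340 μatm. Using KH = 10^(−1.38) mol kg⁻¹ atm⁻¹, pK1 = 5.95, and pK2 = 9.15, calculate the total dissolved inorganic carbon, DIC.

[CO2*] = KH · pCO2 = 10^(−1.38) × 1340×10^-6 = 5.586×10^-5 mol/kg
α₀ = 1/(1 + K1/[H⁺] + K1K2/[H⁺]²) = 1/(1 + 10^+1.93 + 10^+0.66) = 0.01103
DIC = [CO2*]/α₀ = 5.586×10^-5 / 0.01103 = 5.07 mmol/kg

DIC = 5.07 mmol/kg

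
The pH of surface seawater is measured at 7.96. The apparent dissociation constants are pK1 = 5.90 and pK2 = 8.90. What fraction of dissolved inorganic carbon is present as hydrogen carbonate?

α₁ = 0.890

α₁ = 1 / (1 + [H⁺]/K1 + K2/[H⁺]) = 1 / (1 + 10^-2.06 + 10^-0.94)
   = 1 / (1 + 0.0087096 + 0.11482) = 1/1.1235 = 0.8901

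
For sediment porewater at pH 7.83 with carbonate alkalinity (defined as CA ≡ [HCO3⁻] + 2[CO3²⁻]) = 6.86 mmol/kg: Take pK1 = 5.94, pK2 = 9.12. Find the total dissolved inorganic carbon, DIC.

CA = [HCO3⁻] + 2[CO3²⁻] = (α₁ + 2α₂)·DIC
At pH 7.83: [H⁺]/K1 = 10^-1.89 = 0.012882, K2/[H⁺] = 10^-1.29 = 0.051286
α₁ = 1/(1 + 0.012882 + 0.051286) = 1/1.0642 = 0.9397; α₂ = α₁·K2/[H⁺] = 0.04819
α₁ + 2α₂ = 1.0361
DIC = CA / (α₁ + 2α₂) = 6.86 / 1.0361 = 6.62 mmol/kg

DIC = 6.62 mmol/kg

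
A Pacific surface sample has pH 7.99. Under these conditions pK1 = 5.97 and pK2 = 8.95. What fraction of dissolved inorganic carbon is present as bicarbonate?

α₁ = 1 / (1 + [H⁺]/K1 + K2/[H⁺]) = 1 / (1 + 10^-2.02 + 10^-0.96)
   = 1 / (1 + 0.0095499 + 0.10965) = 1/1.1192 = 0.8935

α₁ = 0.893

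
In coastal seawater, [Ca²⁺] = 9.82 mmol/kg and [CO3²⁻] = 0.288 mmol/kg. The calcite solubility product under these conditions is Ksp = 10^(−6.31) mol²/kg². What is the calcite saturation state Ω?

Ω = 5.77

Ksp = 10^(−6.31) = 4.898×10^-7
Ω = [Ca²⁺][CO3²⁻]/Ksp = (9.82×10^-3)(0.288×10^-3) / 4.898×10^-7 = 5.77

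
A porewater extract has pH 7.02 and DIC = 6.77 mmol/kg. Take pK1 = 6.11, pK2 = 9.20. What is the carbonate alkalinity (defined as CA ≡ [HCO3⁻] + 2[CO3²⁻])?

CA = [HCO3⁻] + 2[CO3²⁻] = (α₁ + 2α₂)·DIC
At pH 7.02: [H⁺]/K1 = 10^-0.91 = 0.12303, K2/[H⁺] = 10^-2.18 = 0.0066069
α₁ = 1/(1 + 0.12303 + 0.0066069) = 1/1.1296 = 0.8852; α₂ = α₁·K2/[H⁺] = 0.005849
α₁ + 2α₂ = 0.8969
CA = 0.8969 × 6.77 = 6.07 mmol/kg

CA = 6.07 mmol/kg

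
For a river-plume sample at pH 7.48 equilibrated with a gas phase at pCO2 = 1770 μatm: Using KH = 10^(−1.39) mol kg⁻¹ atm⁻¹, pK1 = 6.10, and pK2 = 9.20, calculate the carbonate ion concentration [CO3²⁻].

[CO2*] = KH · pCO2 = 10^(−1.39) × 1770×10^-6 = 7.211×10^-5 mol/kg
α₀ = 1/(1 + K1/[H⁺] + K1K2/[H⁺]²) = 1/(1 + 10^+1.38 + 10^-0.34) = 0.03930
DIC = [CO2*]/α₀ = 7.211×10^-5 / 0.03930 = 1.835 mmol/kg
[CO3²⁻] = α₂·DIC; α₂ = 0.01796, so [CO3²⁻] = 0.01796 × 1.835 = 0.0330 mmol/kg

[CO3²⁻] = 0.0330 mmol/kg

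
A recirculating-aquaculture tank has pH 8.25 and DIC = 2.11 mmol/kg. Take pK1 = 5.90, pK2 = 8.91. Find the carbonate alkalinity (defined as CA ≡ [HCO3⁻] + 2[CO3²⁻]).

CA = [HCO3⁻] + 2[CO3²⁻] = (α₁ + 2α₂)·DIC
At pH 8.25: [H⁺]/K1 = 10^-2.35 = 0.0044668, K2/[H⁺] = 10^-0.66 = 0.21878
α₁ = 1/(1 + 0.0044668 + 0.21878) = 1/1.2232 = 0.8175; α₂ = α₁·K2/[H⁺] = 0.1788
α₁ + 2α₂ = 1.1752
CA = 1.1752 × 2.11 = 2.48 mmol/kg

CA = 2.48 mmol/kg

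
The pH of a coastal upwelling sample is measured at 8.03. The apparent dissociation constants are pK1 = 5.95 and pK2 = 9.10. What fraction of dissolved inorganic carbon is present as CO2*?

α₀ = 1 / (1 + K1/[H⁺] + K1K2/[H⁺]²) = 1 / (1 + 10^+2.08 + 10^+1.01)
   = 1 / (1 + 120.23 + 10.233) = 1/131.46 = 0.007607

α₀ = 0.00761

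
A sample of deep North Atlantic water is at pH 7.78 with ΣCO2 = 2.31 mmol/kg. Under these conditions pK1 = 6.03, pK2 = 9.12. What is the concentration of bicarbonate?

α₁ = 1 / (1 + [H⁺]/K1 + K2/[H⁺]) = 1 / (1 + 10^-1.75 + 10^-1.34)
   = 1 / (1 + 0.017783 + 0.045709) = 1/1.0635 = 0.9403
[HCO3⁻] = α₁ × DIC = 0.9403 × 2.31 = 2.17 mmol/kg

[HCO3⁻] = 2.17 mmol/kg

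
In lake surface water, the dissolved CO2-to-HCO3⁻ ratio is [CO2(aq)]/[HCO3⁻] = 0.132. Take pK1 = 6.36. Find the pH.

From K1 = [H⁺][HCO3⁻]/[CO2(aq)]:  pH = pK1 − log₁₀([CO2(aq)]/[HCO3⁻])
log₁₀(0.132) = -0.879
pH = 6.36 − (-0.879) = 7.24

pH = 7.24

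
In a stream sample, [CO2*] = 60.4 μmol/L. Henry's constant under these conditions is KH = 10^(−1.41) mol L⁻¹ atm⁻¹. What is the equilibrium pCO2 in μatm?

KH = 10^(−1.41) = 3.890×10^-2 mol L⁻¹ atm⁻¹
pCO2 = [CO2*]/KH = 60.4×10^-6 / 3.890×10^-2 = 1.55×10^-3 atm = 1550 μatm

pCO2 = 1550 μatm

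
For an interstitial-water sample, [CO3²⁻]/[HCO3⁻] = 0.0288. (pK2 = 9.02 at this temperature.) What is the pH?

From K2 = [H⁺][CO3²⁻]/[HCO3⁻]:  pH = pK2 + log₁₀([CO3²⁻]/[HCO3⁻])
log₁₀(0.0288) = -1.541
pH = 9.02 + (-1.541) = 7.48

pH = 7.48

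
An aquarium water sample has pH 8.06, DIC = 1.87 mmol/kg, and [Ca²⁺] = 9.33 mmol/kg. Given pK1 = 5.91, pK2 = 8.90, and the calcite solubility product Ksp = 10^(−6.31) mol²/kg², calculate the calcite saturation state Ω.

α₂ = 1 / (1 + [H⁺]/K2 + [H⁺]²/(K1K2)) = 1 / (1 + 10^+0.84 + 10^-1.31)
   = 1 / (1 + 6.9183 + 0.048978) = 1/7.9673 = 0.1255
[CO3²⁻] = α₂ × DIC = 0.1255 × 1.87 = 0.2347 mmol/kg
Ksp = 10^(−6.31) = 4.898×10^-7
Ω = [Ca²⁺][CO3²⁻]/Ksp = (9.33×10^-3)(2.347×10^-4) / 4.898×10^-7 = 4.47

Ω = 4.47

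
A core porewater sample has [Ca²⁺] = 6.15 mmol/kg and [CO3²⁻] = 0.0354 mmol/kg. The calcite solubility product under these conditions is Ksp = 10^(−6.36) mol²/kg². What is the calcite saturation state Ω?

Ksp = 10^(−6.36) = 4.365×10^-7
Ω = [Ca²⁺][CO3²⁻]/Ksp = (6.15×10^-3)(0.0354×10^-3) / 4.365×10^-7 = 0.499

Ω = 0.499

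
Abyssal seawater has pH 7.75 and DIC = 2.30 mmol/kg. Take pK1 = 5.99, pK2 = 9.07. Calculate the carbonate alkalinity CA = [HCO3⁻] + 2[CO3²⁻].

CA = 2.37 mmol/kg

CA = [HCO3⁻] + 2[CO3²⁻] = (α₁ + 2α₂)·DIC
At pH 7.75: [H⁺]/K1 = 10^-1.76 = 0.017378, K2/[H⁺] = 10^-1.32 = 0.047863
α₁ = 1/(1 + 0.017378 + 0.047863) = 1/1.0652 = 0.9388; α₂ = α₁·K2/[H⁺] = 0.04493
α₁ + 2α₂ = 1.0286
CA = 1.0286 × 2.30 = 2.37 mmol/kg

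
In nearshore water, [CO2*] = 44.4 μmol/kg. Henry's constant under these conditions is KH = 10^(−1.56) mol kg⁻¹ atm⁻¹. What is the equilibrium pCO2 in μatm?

KH = 10^(−1.56) = 2.754×10^-2 mol kg⁻¹ atm⁻¹
pCO2 = [CO2*]/KH = 44.4×10^-6 / 2.754×10^-2 = 1.61×10^-3 atm = 1610 μatm

pCO2 = 1610 μatm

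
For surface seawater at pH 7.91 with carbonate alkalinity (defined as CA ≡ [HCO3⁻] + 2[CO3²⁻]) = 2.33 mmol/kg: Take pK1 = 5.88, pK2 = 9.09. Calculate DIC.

CA = [HCO3⁻] + 2[CO3²⁻] = (α₁ + 2α₂)·DIC
At pH 7.91: [H⁺]/K1 = 10^-2.03 = 0.0093325, K2/[H⁺] = 10^-1.18 = 0.066069
α₁ = 1/(1 + 0.0093325 + 0.066069) = 1/1.0754 = 0.9299; α₂ = α₁·K2/[H⁺] = 0.06144
α₁ + 2α₂ = 1.0528
DIC = CA / (α₁ + 2α₂) = 2.33 / 1.0528 = 2.21 mmol/kg

DIC = 2.21 mmol/kg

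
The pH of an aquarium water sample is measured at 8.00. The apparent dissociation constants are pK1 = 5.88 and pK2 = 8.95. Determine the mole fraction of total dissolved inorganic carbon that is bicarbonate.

α₁ = 0.893

α₁ = 1 / (1 + [H⁺]/K1 + K2/[H⁺]) = 1 / (1 + 10^-2.12 + 10^-0.95)
   = 1 / (1 + 0.0075858 + 0.11220) = 1/1.1198 = 0.8930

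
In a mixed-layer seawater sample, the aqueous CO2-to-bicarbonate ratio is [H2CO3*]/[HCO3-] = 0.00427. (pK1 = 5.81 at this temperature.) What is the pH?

pH = 8.18

From K1 = [H⁺][HCO3-]/[H2CO3*]:  pH = pK1 − log₁₀([H2CO3*]/[HCO3-])
log₁₀(0.00427) = -2.370
pH = 5.81 − (-2.370) = 8.18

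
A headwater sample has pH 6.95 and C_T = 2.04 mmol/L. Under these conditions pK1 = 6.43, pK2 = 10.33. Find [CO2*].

α₀ = 1 / (1 + K1/[H⁺] + K1K2/[H⁺]²) = 1 / (1 + 10^+0.52 + 10^-2.86)
   = 1 / (1 + 3.3113 + 0.0013804) = 1/4.3127 = 0.2319
[CO2*] = α₀ × DIC = 0.2319 × 2.04 = 0.473 mmol/L

[CO2*] = 0.473 mmol/L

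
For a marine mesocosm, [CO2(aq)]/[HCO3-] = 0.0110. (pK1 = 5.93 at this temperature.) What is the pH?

From K1 = [H⁺][HCO3-]/[CO2(aq)]:  pH = pK1 − log₁₀([CO2(aq)]/[HCO3-])
log₁₀(0.0110) = -1.959
pH = 5.93 − (-1.959) = 7.89

pH = 7.89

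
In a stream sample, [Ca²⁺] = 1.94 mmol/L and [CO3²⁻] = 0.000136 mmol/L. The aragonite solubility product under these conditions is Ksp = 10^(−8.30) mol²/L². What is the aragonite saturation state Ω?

Ksp = 10^(−8.30) = 5.012×10^-9
Ω = [Ca²⁺][CO3²⁻]/Ksp = (1.94×10^-3)(0.000136×10^-3) / 5.012×10^-9 = 0.0526

Ω = 0.0526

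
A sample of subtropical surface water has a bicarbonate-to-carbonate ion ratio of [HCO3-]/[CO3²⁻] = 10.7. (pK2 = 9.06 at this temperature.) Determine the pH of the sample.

pH = 8.03

From K2 = [H⁺][CO3²⁻]/[HCO3-]:  pH = pK2 − log₁₀([HCO3-]/[CO3²⁻])
log₁₀(10.7) = +1.029
pH = 9.06 − (+1.029) = 8.03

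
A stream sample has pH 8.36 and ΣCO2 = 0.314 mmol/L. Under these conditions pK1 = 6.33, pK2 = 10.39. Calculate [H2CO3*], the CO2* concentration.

α₀ = 1 / (1 + K1/[H⁺] + K1K2/[H⁺]²) = 1 / (1 + 10^+2.03 + 10^-0.00)
   = 1 / (1 + 107.15 + 1.0000) = 1/109.15 = 0.009162
[CO2*] = α₀ × DIC = 0.009162 × 0.314 = 0.00288 mmol/L = 2.88 μmol/L

[CO2*] = 2.88 μmol/L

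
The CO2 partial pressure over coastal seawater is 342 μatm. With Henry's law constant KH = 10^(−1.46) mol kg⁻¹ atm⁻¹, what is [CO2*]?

[CO2*] = 11.9 μmol/kg

KH = 10^(−1.46) = 3.467×10^-2 mol kg⁻¹ atm⁻¹
[CO2*] = KH · pCO2 = 3.467×10^-2 × 342×10^-6 atm = 1.19×10^-5 mol/kg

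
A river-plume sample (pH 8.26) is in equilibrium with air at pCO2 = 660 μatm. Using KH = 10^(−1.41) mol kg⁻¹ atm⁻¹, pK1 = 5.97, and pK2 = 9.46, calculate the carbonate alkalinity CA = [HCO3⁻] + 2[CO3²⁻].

[CO2*] = KH · pCO2 = 10^(−1.41) × 660×10^-6 = 2.568×10^-5 mol/kg
α₀ = 1/(1 + K1/[H⁺] + K1K2/[H⁺]²) = 1/(1 + 10^+2.29 + 10^+1.09) = 0.004801
DIC = [CO2*]/α₀ = 2.568×10^-5 / 0.004801 = 5.348 mmol/kg
CA = (α₁ + 2α₂)·DIC = (0.9361 + 2×0.05907) × 5.348 = 5.64 mmol/kg

CA = 5.64 mmol/kg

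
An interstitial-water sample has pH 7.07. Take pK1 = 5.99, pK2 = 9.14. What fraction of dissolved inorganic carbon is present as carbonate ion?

α₂ = 1 / (1 + [H⁺]/K2 + [H⁺]²/(K1K2)) = 1 / (1 + 10^+2.07 + 10^+0.99)
   = 1 / (1 + 117.49 + 9.7724) = 1/128.26 = 0.007797

α₂ = 0.00780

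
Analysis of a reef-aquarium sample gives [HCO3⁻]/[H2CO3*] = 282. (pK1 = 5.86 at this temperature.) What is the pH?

pH = 8.31

From K1 = [H⁺][HCO3⁻]/[H2CO3*]:  pH = pK1 + log₁₀([HCO3⁻]/[H2CO3*])
log₁₀(282) = +2.450
pH = 5.86 + (+2.450) = 8.31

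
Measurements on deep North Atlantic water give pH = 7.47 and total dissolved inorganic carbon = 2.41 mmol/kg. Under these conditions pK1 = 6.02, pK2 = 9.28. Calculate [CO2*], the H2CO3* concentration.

α₀ = 1 / (1 + K1/[H⁺] + K1K2/[H⁺]²) = 1 / (1 + 10^+1.45 + 10^-0.36)
   = 1 / (1 + 28.184 + 0.43652) = 1/29.620 = 0.03376
[CO2*] = α₀ × DIC = 0.03376 × 2.41 = 0.0814 mmol/kg

[CO2*] = 0.0814 mmol/kg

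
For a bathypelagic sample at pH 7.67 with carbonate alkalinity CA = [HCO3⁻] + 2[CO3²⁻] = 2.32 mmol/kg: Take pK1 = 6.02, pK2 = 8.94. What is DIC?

DIC = 2.25 mmol/kg

CA = [HCO3⁻] + 2[CO3²⁻] = (α₁ + 2α₂)·DIC
At pH 7.67: [H⁺]/K1 = 10^-1.65 = 0.022387, K2/[H⁺] = 10^-1.27 = 0.053703
α₁ = 1/(1 + 0.022387 + 0.053703) = 1/1.0761 = 0.9293; α₂ = α₁·K2/[H⁺] = 0.04991
α₁ + 2α₂ = 1.0291
DIC = CA / (α₁ + 2α₂) = 2.32 / 1.0291 = 2.25 mmol/kg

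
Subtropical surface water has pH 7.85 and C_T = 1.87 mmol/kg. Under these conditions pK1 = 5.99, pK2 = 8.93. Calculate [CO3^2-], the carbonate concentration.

[CO3²⁻] = 0.142 mmol/kg

α₂ = 1 / (1 + [H⁺]/K2 + [H⁺]²/(K1K2)) = 1 / (1 + 10^+1.08 + 10^-0.78)
   = 1 / (1 + 12.023 + 0.16596) = 1/13.189 = 0.07582
[CO3²⁻] = α₂ × DIC = 0.07582 × 1.87 = 0.142 mmol/kg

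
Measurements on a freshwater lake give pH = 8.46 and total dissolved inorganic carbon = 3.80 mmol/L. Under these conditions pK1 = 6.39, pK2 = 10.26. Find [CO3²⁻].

[CO3²⁻] = 0.0588 mmol/L

α₂ = 1 / (1 + [H⁺]/K2 + [H⁺]²/(K1K2)) = 1 / (1 + 10^+1.80 + 10^-0.27)
   = 1 / (1 + 63.096 + 0.53703) = 1/64.633 = 0.01547
[CO3²⁻] = α₂ × DIC = 0.01547 × 3.80 = 0.0588 mmol/L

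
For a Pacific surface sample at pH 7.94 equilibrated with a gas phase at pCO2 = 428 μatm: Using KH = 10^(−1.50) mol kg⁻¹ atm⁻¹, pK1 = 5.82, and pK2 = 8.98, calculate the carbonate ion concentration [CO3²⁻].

[CO3²⁻] = 0.163 mmol/kg

[CO2*] = KH · pCO2 = 10^(−1.50) × 428×10^-6 = 1.353×10^-5 mol/kg
α₀ = 1/(1 + K1/[H⁺] + K1K2/[H⁺]²) = 1/(1 + 10^+2.12 + 10^+1.08) = 0.006904
DIC = [CO2*]/α₀ = 1.353×10^-5 / 0.006904 = 1.960 mmol/kg
[CO3²⁻] = α₂·DIC; α₂ = 0.08300, so [CO3²⁻] = 0.08300 × 1.960 = 0.163 mmol/kg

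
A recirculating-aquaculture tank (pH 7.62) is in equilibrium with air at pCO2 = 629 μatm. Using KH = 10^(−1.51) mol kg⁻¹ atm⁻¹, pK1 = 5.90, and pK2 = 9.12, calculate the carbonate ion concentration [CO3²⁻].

[CO3²⁻] = 0.0323 mmol/kg

[CO2*] = KH · pCO2 = 10^(−1.51) × 629×10^-6 = 1.944×10^-5 mol/kg
α₀ = 1/(1 + K1/[H⁺] + K1K2/[H⁺]²) = 1/(1 + 10^+1.72 + 10^+0.22) = 0.01814
DIC = [CO2*]/α₀ = 1.944×10^-5 / 0.01814 = 1.072 mmol/kg
[CO3²⁻] = α₂·DIC; α₂ = 0.03010, so [CO3²⁻] = 0.03010 × 1.072 = 0.0323 mmol/kg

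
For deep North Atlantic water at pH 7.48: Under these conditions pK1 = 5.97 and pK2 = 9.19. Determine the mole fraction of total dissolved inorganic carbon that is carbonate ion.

α₂ = 0.0186

α₂ = 1 / (1 + [H⁺]/K2 + [H⁺]²/(K1K2)) = 1 / (1 + 10^+1.71 + 10^+0.20)
   = 1 / (1 + 51.286 + 1.5849) = 1/53.871 = 0.01856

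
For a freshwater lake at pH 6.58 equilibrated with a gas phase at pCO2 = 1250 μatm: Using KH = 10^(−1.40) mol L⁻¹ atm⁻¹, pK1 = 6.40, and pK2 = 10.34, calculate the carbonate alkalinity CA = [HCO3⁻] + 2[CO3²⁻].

[CO2*] = KH · pCO2 = 10^(−1.40) × 1250×10^-6 = 4.976×10^-5 mol/L
α₀ = 1/(1 + K1/[H⁺] + K1K2/[H⁺]²) = 1/(1 + 10^+0.18 + 10^-3.58) = 0.3978
DIC = [CO2*]/α₀ = 4.976×10^-5 / 0.3978 = 0.1251 mmol/L
CA = (α₁ + 2α₂)·DIC = (0.6021 + 2×0.0001046) × 0.1251 = 0.0753 mmol/L

CA = 0.0753 mmol/L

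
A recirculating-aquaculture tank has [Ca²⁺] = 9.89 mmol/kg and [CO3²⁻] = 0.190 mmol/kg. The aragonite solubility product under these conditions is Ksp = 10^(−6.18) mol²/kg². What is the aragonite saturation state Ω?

Ksp = 10^(−6.18) = 6.607×10^-7
Ω = [Ca²⁺][CO3²⁻]/Ksp = (9.89×10^-3)(0.190×10^-3) / 6.607×10^-7 = 2.84

Ω = 2.84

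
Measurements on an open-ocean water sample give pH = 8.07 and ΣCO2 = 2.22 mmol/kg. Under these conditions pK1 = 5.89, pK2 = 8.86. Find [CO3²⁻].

α₂ = 1 / (1 + [H⁺]/K2 + [H⁺]²/(K1K2)) = 1 / (1 + 10^+0.79 + 10^-1.39)
   = 1 / (1 + 6.1660 + 0.040738) = 1/7.2067 = 0.1388
[CO3²⁻] = α₂ × DIC = 0.1388 × 2.22 = 0.308 mmol/kg

[CO3²⁻] = 0.308 mmol/kg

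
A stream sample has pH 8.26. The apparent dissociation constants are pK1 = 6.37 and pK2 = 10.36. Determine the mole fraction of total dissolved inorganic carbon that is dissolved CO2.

α₀ = 1 / (1 + K1/[H⁺] + K1K2/[H⁺]²) = 1 / (1 + 10^+1.89 + 10^-0.21)
   = 1 / (1 + 77.625 + 0.61660) = 1/79.241 = 0.01262

α₀ = 0.0126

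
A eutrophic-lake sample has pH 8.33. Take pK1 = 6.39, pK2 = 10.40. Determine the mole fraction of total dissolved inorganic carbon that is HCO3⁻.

α₁ = 1 / (1 + [H⁺]/K1 + K2/[H⁺]) = 1 / (1 + 10^-1.94 + 10^-2.07)
   = 1 / (1 + 0.011482 + 0.0085114) = 1/1.0200 = 0.9804

α₁ = 0.980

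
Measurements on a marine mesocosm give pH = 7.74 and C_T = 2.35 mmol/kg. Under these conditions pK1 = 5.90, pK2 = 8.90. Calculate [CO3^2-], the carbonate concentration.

α₂ = 1 / (1 + [H⁺]/K2 + [H⁺]²/(K1K2)) = 1 / (1 + 10^+1.16 + 10^-0.68)
   = 1 / (1 + 14.454 + 0.20893) = 1/15.663 = 0.06384
[CO3²⁻] = α₂ × DIC = 0.06384 × 2.35 = 0.150 mmol/kg

[CO3²⁻] = 0.150 mmol/kg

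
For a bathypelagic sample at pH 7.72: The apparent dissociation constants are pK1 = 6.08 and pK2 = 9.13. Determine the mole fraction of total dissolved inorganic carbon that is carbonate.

α₂ = 1 / (1 + [H⁺]/K2 + [H⁺]²/(K1K2)) = 1 / (1 + 10^+1.41 + 10^-0.23)
   = 1 / (1 + 25.704 + 0.58884) = 1/27.293 = 0.03664

α₂ = 0.0366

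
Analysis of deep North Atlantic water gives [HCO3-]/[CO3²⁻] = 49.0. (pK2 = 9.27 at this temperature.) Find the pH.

pH = 7.58

From K2 = [H⁺][CO3²⁻]/[HCO3-]:  pH = pK2 − log₁₀([HCO3-]/[CO3²⁻])
log₁₀(49.0) = +1.690
pH = 9.27 − (+1.690) = 7.58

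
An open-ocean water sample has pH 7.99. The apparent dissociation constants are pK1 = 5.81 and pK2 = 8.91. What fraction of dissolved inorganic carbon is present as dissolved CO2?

α₀ = 1 / (1 + K1/[H⁺] + K1K2/[H⁺]²) = 1 / (1 + 10^+2.18 + 10^+1.26)
   = 1 / (1 + 151.36 + 18.197) = 1/170.55 = 0.005863

α₀ = 0.00586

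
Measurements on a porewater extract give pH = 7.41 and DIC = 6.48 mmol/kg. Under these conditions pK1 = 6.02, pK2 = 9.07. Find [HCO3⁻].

[HCO3⁻] = 6.10 mmol/kg

α₁ = 1 / (1 + [H⁺]/K1 + K2/[H⁺]) = 1 / (1 + 10^-1.39 + 10^-1.66)
   = 1 / (1 + 0.040738 + 0.021878) = 1/1.0626 = 0.9411
[HCO3⁻] = α₁ × DIC = 0.9411 × 6.48 = 6.10 mmol/kg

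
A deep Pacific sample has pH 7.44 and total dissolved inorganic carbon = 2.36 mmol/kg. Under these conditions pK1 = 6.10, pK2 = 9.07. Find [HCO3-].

[HCO3⁻] = 2.21 mmol/kg

α₁ = 1 / (1 + [H⁺]/K1 + K2/[H⁺]) = 1 / (1 + 10^-1.34 + 10^-1.63)
   = 1 / (1 + 0.045709 + 0.023442) = 1/1.0692 = 0.9353
[HCO3⁻] = α₁ × DIC = 0.9353 × 2.36 = 2.21 mmol/kg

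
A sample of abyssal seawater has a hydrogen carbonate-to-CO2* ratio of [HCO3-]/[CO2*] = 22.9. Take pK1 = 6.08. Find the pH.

From K1 = [H⁺][HCO3-]/[CO2*]:  pH = pK1 + log₁₀([HCO3-]/[CO2*])
log₁₀(22.9) = +1.360
pH = 6.08 + (+1.360) = 7.44

pH = 7.44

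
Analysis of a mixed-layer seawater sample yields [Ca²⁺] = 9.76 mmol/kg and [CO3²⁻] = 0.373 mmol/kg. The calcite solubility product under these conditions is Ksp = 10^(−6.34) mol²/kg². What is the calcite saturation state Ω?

Ksp = 10^(−6.34) = 4.571×10^-7
Ω = [Ca²⁺][CO3²⁻]/Ksp = (9.76×10^-3)(0.373×10^-3) / 4.571×10^-7 = 7.96

Ω = 7.96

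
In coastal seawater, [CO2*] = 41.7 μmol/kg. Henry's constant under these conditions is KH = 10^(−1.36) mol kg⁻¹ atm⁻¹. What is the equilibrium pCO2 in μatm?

KH = 10^(−1.36) = 4.365×10^-2 mol kg⁻¹ atm⁻¹
pCO2 = [CO2*]/KH = 41.7×10^-6 / 4.365×10^-2 = 9.55×10^-4 atm = 955 μatm

pCO2 = 955 μatm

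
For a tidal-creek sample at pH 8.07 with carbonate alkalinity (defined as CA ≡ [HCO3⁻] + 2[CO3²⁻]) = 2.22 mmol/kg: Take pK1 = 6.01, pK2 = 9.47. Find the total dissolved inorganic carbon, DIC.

DIC = 2.16 mmol/kg

CA = [HCO3⁻] + 2[CO3²⁻] = (α₁ + 2α₂)·DIC
At pH 8.07: [H⁺]/K1 = 10^-2.06 = 0.0087096, K2/[H⁺] = 10^-1.40 = 0.039811
α₁ = 1/(1 + 0.0087096 + 0.039811) = 1/1.0485 = 0.9537; α₂ = α₁·K2/[H⁺] = 0.03797
α₁ + 2α₂ = 1.0297
DIC = CA / (α₁ + 2α₂) = 2.22 / 1.0297 = 2.16 mmol/kg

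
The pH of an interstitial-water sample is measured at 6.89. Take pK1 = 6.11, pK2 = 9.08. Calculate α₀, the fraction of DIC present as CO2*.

α₀ = 0.142

α₀ = 1 / (1 + K1/[H⁺] + K1K2/[H⁺]²) = 1 / (1 + 10^+0.78 + 10^-1.41)
   = 1 / (1 + 6.0256 + 0.038905) = 1/7.0645 = 0.1416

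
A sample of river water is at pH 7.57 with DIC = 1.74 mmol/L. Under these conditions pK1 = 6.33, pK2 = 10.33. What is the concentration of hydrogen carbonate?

α₁ = 1 / (1 + [H⁺]/K1 + K2/[H⁺]) = 1 / (1 + 10^-1.24 + 10^-2.76)
   = 1 / (1 + 0.057544 + 0.0017378) = 1/1.0593 = 0.9440
[HCO3⁻] = α₁ × DIC = 0.9440 × 1.74 = 1.64 mmol/L

[HCO3⁻] = 1.64 mmol/L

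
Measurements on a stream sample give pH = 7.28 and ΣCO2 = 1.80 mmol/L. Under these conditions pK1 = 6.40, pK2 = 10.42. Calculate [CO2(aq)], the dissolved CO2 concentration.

[CO2*] = 0.210 mmol/L

α₀ = 1 / (1 + K1/[H⁺] + K1K2/[H⁺]²) = 1 / (1 + 10^+0.88 + 10^-2.26)
   = 1 / (1 + 7.5858 + 0.0054954) = 1/8.5913 = 0.1164
[CO2*] = α₀ × DIC = 0.1164 × 1.80 = 0.210 mmol/L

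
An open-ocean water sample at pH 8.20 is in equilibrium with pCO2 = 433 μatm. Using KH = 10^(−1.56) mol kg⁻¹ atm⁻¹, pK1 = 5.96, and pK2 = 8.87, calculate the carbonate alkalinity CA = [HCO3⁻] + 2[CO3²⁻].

CA = 2.96 mmol/kg

[CO2*] = KH · pCO2 = 10^(−1.56) × 433×10^-6 = 1.193×10^-5 mol/kg
α₀ = 1/(1 + K1/[H⁺] + K1K2/[H⁺]²) = 1/(1 + 10^+2.24 + 10^+1.57) = 0.004718
DIC = [CO2*]/α₀ = 1.193×10^-5 / 0.004718 = 2.527 mmol/kg
CA = (α₁ + 2α₂)·DIC = (0.8200 + 2×0.1753) × 2.527 = 2.96 mmol/kg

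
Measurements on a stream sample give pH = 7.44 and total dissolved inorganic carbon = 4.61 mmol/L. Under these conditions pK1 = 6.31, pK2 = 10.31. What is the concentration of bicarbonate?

α₁ = 1 / (1 + [H⁺]/K1 + K2/[H⁺]) = 1 / (1 + 10^-1.13 + 10^-2.87)
   = 1 / (1 + 0.074131 + 0.0013490) = 1/1.0755 = 0.9298
[HCO3⁻] = α₁ × DIC = 0.9298 × 4.61 = 4.29 mmol/L

[HCO3⁻] = 4.29 mmol/L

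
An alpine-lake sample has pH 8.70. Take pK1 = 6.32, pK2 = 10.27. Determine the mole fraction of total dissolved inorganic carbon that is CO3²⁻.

α₂ = 0.0261

α₂ = 1 / (1 + [H⁺]/K2 + [H⁺]²/(K1K2)) = 1 / (1 + 10^+1.57 + 10^-0.81)
   = 1 / (1 + 37.154 + 0.15488) = 1/38.308 = 0.02610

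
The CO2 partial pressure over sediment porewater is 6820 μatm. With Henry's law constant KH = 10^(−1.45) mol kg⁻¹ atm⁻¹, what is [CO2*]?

KH = 10^(−1.45) = 3.548×10^-2 mol kg⁻¹ atm⁻¹
[CO2*] = KH · pCO2 = 3.548×10^-2 × 6820×10^-6 atm = 2.42×10^-4 mol/kg

[CO2*] = 242 μmol/kg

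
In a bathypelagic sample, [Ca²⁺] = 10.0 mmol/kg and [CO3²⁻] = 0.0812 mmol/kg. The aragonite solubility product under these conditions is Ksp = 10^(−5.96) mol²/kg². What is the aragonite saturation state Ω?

Ksp = 10^(−5.96) = 1.096×10^-6
Ω = [Ca²⁺][CO3²⁻]/Ksp = (10.0×10^-3)(0.0812×10^-3) / 1.096×10^-6 = 0.741

Ω = 0.741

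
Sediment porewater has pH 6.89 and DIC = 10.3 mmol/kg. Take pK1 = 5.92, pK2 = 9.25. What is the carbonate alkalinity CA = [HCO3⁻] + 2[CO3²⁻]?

CA = 9.35 mmol/kg

CA = [HCO3⁻] + 2[CO3²⁻] = (α₁ + 2α₂)·DIC
At pH 6.89: [H⁺]/K1 = 10^-0.97 = 0.10715, K2/[H⁺] = 10^-2.36 = 0.0043652
α₁ = 1/(1 + 0.10715 + 0.0043652) = 1/1.1115 = 0.8997; α₂ = α₁·K2/[H⁺] = 0.003927
α₁ + 2α₂ = 0.9075
CA = 0.9075 × 10.3 = 9.35 mmol/kg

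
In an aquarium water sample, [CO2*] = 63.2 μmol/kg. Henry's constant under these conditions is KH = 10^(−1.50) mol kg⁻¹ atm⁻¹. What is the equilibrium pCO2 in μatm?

KH = 10^(−1.50) = 3.162×10^-2 mol kg⁻¹ atm⁻¹
pCO2 = [CO2*]/KH = 63.2×10^-6 / 3.162×10^-2 = 2.00×10^-3 atm = 2000 μatm

pCO2 = 2000 μatm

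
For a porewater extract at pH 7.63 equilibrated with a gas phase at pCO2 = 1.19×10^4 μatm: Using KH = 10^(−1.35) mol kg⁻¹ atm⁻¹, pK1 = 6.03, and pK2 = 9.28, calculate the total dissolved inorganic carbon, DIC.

[CO2*] = KH · pCO2 = 10^(−1.35) × 1.19×10^4×10^-6 = 5.316×10^-4 mol/kg
α₀ = 1/(1 + K1/[H⁺] + K1K2/[H⁺]²) = 1/(1 + 10^+1.60 + 10^-0.05) = 0.02398
DIC = [CO2*]/α₀ = 5.316×10^-4 / 0.02398 = 22.2 mmol/kg

DIC = 22.2 mmol/kg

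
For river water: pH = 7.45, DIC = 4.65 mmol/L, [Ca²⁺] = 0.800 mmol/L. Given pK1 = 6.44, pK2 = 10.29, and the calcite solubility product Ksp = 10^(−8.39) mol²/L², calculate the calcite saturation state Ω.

α₂ = 1 / (1 + [H⁺]/K2 + [H⁺]²/(K1K2)) = 1 / (1 + 10^+2.84 + 10^+1.83)
   = 1 / (1 + 691.83 + 67.608) = 1/760.44 = 0.001315
[CO3²⁻] = α₂ × DIC = 0.001315 × 4.65 = 0.006115 mmol/L = 6.115 μmol/L
Ksp = 10^(−8.39) = 4.074×10^-9
Ω = [Ca²⁺][CO3²⁻]/Ksp = (0.800×10^-3)(6.115×10^-6) / 4.074×10^-9 = 1.20

Ω = 1.20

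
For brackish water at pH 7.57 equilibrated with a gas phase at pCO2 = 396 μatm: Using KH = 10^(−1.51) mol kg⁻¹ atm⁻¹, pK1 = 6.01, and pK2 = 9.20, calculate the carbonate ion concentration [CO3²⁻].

[CO2*] = KH · pCO2 = 10^(−1.51) × 396×10^-6 = 1.224×10^-5 mol/kg
α₀ = 1/(1 + K1/[H⁺] + K1K2/[H⁺]²) = 1/(1 + 10^+1.56 + 10^-0.07) = 0.02621
DIC = [CO2*]/α₀ = 1.224×10^-5 / 0.02621 = 0.4670 mmol/kg
[CO3²⁻] = α₂·DIC; α₂ = 0.02231, so [CO3²⁻] = 0.02231 × 0.4670 = 0.0104 mmol/kg = 10.4 μmol/kg

[CO3²⁻] = 10.4 μmol/kg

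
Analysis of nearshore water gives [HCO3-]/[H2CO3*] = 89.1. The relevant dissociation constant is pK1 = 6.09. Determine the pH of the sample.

From K1 = [H⁺][HCO3-]/[H2CO3*]:  pH = pK1 + log₁₀([HCO3-]/[H2CO3*])
log₁₀(89.1) = +1.950
pH = 6.09 + (+1.950) = 8.04

pH = 8.04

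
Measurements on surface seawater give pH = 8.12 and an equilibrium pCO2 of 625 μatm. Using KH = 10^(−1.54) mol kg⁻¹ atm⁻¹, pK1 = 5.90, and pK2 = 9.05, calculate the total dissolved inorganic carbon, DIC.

DIC = 3.36 mmol/kg

[CO2*] = KH · pCO2 = 10^(−1.54) × 625×10^-6 = 1.803×10^-5 mol/kg
α₀ = 1/(1 + K1/[H⁺] + K1K2/[H⁺]²) = 1/(1 + 10^+2.22 + 10^+1.29) = 0.005363
DIC = [CO2*]/α₀ = 1.803×10^-5 / 0.005363 = 3.36 mmol/kg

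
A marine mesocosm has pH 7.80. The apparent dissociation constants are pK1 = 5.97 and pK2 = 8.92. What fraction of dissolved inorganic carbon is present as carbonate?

α₂ = 0.0696

α₂ = 1 / (1 + [H⁺]/K2 + [H⁺]²/(K1K2)) = 1 / (1 + 10^+1.12 + 10^-0.71)
   = 1 / (1 + 13.183 + 0.19498) = 1/14.378 = 0.06955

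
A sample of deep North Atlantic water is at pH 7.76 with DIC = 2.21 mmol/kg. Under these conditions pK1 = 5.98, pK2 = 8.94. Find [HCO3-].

α₁ = 1 / (1 + [H⁺]/K1 + K2/[H⁺]) = 1 / (1 + 10^-1.78 + 10^-1.18)
   = 1 / (1 + 0.016596 + 0.066069) = 1/1.0827 = 0.9236
[HCO3⁻] = α₁ × DIC = 0.9236 × 2.21 = 2.04 mmol/kg

[HCO3⁻] = 2.04 mmol/kg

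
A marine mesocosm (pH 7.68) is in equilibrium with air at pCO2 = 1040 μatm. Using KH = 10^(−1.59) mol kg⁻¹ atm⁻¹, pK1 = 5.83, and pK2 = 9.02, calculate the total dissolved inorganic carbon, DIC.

DIC = 2.01 mmol/kg

[CO2*] = KH · pCO2 = 10^(−1.59) × 1040×10^-6 = 2.673×10^-5 mol/kg
α₀ = 1/(1 + K1/[H⁺] + K1K2/[H⁺]²) = 1/(1 + 10^+1.85 + 10^+0.51) = 0.01333
DIC = [CO2*]/α₀ = 2.673×10^-5 / 0.01333 = 2.01 mmol/kg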